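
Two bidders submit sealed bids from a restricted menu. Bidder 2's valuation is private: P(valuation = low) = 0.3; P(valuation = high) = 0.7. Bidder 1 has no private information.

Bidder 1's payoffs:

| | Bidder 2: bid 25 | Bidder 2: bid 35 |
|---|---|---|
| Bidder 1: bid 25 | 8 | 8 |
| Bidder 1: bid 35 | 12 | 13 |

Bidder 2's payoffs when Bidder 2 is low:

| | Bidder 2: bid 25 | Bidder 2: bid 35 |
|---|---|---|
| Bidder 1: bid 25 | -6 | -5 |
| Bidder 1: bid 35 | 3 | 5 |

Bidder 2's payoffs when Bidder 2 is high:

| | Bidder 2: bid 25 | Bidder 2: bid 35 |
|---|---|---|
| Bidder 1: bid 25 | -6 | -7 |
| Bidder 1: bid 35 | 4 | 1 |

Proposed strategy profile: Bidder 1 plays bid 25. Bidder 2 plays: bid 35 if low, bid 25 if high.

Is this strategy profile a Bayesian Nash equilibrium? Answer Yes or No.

A profile is a BNE iff every type of every player is best-responding given beliefs about the other side.
Bidder 1 plays bid 25: E[bid 25] = 0.3·(8) + 0.7·(8) = 8; E[bid 35] = 12.3. Not best-responding. ✗
Bidder 2 (valuation low), facing bid 25: bid 25 gives -6, bid 35 gives -5. Proposed bid 35 is best. ✓
Bidder 2 (valuation high), facing bid 25: bid 25 gives -6, bid 35 gives -7. Proposed bid 25 is best. ✓

No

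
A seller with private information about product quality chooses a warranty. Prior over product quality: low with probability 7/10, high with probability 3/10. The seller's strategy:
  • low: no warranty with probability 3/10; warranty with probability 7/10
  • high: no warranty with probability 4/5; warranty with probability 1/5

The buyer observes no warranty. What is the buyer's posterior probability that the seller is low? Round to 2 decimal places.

P(no warranty) = (7/10)·(3/10) + (3/10)·(4/5) = 9/20
P(low | no warranty) = ((7/10)·(3/10)) / (9/20) = (21/100) / (9/20) = 7/15

0.47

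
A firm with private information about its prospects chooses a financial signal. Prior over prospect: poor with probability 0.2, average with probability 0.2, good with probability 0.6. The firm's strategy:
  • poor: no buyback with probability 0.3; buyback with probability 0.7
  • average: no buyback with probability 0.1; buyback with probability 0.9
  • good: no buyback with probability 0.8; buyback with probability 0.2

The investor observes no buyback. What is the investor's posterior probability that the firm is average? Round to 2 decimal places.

0.04

P(no buyback) = 0.2·0.3 + 0.2·0.1 + 0.6·0.8 = 0.56
P(average | no buyback) = (0.2·0.1) / 0.56 = 0.02 / 0.56 = 0.0357143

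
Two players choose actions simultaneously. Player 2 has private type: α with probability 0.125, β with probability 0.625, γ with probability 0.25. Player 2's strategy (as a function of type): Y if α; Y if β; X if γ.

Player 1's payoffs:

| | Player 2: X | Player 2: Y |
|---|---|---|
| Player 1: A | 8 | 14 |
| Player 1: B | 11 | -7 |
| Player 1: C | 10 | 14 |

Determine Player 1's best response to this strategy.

Compute Player 1's expected payoff for each action, taking the expectation over Player 2's type.
E[A] = 0.125·(14) + 0.625·(14) + 0.25·(8) = 12.5
E[B] = 0.125·(-7) + 0.625·(-7) + 0.25·(11) = -2.5
E[C] = 0.125·(14) + 0.625·(14) + 0.25·(10) = 13
Best response: C (13 is the largest).

C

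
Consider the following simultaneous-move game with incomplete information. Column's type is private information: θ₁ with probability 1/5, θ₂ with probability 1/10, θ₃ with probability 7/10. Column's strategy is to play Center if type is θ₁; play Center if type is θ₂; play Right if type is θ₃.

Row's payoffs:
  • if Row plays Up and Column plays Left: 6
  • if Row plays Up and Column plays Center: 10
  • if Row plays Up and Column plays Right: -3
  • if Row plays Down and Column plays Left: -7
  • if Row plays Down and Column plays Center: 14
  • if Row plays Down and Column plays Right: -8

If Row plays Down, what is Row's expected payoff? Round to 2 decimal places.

-1.40

E[Down] = 1/5·14 + 1/10·14 + 7/10·(-8) = 14/5 + 7/5 + (-28/5) = -7/5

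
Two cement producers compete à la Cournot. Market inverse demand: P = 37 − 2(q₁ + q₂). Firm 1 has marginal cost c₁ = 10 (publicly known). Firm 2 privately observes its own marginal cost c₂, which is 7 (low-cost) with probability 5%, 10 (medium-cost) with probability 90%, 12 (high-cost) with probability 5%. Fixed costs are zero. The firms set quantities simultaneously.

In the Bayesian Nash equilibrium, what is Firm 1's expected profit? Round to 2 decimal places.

Type-c best response for Firm 2: q₂(c) = (37 − c)/4 − q₁/2.
Firm 1 maximizes expected profit; its first-order condition is 37 − 4q₁ − 2E[q₂] − 10 = 0.
Substituting E[q₂] and solving: E[c₂] = 9.95, so q₁ = (37 − 2·10 + 9.95)/6 = 4.49167.
E[P] = 37 − 2·(q₁ + E[q₂]) = 18.9833; Firm 1's expected profit = (E[P] − 10)·q₁ = (18.9833 − 10)·4.49167 = 40.3501.

40.35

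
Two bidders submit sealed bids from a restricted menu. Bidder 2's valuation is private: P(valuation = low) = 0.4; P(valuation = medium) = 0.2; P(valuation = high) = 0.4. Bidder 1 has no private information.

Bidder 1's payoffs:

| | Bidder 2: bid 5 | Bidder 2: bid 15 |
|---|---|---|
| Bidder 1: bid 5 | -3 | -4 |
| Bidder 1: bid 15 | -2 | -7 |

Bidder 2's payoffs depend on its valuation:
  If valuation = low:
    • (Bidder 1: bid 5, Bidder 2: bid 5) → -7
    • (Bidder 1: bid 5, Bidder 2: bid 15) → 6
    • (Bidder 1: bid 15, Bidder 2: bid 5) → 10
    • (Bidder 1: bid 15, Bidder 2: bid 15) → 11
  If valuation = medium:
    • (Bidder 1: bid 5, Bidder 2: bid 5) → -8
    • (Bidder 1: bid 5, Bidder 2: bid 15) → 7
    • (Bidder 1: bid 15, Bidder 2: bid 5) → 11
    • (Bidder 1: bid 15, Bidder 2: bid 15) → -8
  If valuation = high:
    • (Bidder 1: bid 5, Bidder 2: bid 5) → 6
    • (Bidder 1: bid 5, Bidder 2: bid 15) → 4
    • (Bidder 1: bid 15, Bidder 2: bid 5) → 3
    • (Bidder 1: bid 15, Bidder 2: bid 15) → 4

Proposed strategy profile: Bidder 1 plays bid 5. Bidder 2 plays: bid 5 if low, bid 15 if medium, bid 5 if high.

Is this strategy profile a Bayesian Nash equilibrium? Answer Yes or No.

No

Bidder 1 plays bid 5: E[bid 5] = 0.4·(-3) + 0.2·(-4) + 0.4·(-3) = -3.2; E[bid 15] = -3. Not best-responding. ✗
Bidder 2 (valuation low), facing bid 5: bid 5 gives -7, bid 15 gives 6. Proposed bid 5 is not best — profitable deviation exists. ✗
Bidder 2 (valuation medium), facing bid 5: bid 5 gives -8, bid 15 gives 7. Proposed bid 15 is best. ✓
Bidder 2 (valuation high), facing bid 5: bid 5 gives 6, bid 15 gives 4. Proposed bid 5 is best. ✓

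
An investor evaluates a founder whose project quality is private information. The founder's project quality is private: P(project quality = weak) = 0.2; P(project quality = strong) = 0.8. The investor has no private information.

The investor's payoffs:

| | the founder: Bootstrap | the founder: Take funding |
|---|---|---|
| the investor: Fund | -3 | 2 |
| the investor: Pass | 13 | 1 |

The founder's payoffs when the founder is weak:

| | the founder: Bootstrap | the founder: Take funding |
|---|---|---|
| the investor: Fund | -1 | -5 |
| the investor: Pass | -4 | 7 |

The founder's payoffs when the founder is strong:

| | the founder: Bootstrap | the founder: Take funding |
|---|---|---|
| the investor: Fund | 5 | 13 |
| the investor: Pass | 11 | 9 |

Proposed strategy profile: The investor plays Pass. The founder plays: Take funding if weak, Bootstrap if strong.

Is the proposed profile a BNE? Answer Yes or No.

Yes

A profile is a BNE iff every type of every player is best-responding given beliefs about the other side.
The investor plays Pass: E[Pass] = 0.2·(1) + 0.8·(13) = 10.6; E[Fund] = -2. Best-responding. ✓
The founder (project quality weak), facing Pass: Bootstrap gives -4, Take funding gives 7. Proposed Take funding is best. ✓
The founder (project quality strong), facing Pass: Bootstrap gives 11, Take funding gives 9. Proposed Bootstrap is best. ✓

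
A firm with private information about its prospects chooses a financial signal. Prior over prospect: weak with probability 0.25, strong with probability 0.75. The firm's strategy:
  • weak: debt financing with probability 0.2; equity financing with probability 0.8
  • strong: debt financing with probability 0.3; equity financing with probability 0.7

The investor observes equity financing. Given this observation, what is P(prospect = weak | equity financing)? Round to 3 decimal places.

0.276

P(equity financing) = 0.25·0.8 + 0.75·0.7 = 0.725
P(weak | equity financing) = (0.25·0.8) / 0.725 = 0.2 / 0.725 = 0.275862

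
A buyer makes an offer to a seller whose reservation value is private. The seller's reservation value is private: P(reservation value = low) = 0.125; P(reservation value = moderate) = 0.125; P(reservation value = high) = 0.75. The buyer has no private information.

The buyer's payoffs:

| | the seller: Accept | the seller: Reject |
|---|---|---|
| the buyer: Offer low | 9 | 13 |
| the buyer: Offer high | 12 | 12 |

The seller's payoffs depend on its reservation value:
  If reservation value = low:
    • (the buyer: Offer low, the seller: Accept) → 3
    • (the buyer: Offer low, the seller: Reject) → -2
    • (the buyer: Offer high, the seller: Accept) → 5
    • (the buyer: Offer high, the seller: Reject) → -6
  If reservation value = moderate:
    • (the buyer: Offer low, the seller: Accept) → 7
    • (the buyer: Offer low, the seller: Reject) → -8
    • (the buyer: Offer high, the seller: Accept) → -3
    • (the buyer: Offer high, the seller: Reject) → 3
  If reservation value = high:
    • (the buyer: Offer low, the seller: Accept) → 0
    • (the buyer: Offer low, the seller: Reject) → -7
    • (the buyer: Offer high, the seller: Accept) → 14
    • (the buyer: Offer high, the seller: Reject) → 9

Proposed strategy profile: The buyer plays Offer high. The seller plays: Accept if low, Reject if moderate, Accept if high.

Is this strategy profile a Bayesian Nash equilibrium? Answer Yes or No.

The buyer plays Offer high: E[Offer high] = 0.125·(12) + 0.125·(12) + 0.75·(12) = 12; E[Offer low] = 9.5. Best-responding. ✓
The seller (reservation value low), facing Offer high: Accept gives 5, Reject gives -6. Proposed Accept is best. ✓
The seller (reservation value moderate), facing Offer high: Accept gives -3, Reject gives 3. Proposed Reject is best. ✓
The seller (reservation value high), facing Offer high: Accept gives 14, Reject gives 9. Proposed Accept is best. ✓

Yes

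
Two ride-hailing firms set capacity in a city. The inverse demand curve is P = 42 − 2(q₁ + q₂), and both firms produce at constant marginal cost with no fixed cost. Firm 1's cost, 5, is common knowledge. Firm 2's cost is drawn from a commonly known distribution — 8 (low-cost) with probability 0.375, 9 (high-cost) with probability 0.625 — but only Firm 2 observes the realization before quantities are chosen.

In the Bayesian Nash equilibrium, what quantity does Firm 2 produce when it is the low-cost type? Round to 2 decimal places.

5.11

Type-c best response for Firm 2: q₂(c) = (42 − c)/4 − q₁/2.
Firm 1 maximizes expected profit; its first-order condition is 42 − 4q₁ − 2E[q₂] − 5 = 0.
Substituting E[q₂] and solving: E[c₂] = 8.625, so q₁ = (42 − 2·5 + 8.625)/6 = 6.77083.
q₂(low-cost) = (42 − 8 − 2·6.77083)/4 = 5.11458.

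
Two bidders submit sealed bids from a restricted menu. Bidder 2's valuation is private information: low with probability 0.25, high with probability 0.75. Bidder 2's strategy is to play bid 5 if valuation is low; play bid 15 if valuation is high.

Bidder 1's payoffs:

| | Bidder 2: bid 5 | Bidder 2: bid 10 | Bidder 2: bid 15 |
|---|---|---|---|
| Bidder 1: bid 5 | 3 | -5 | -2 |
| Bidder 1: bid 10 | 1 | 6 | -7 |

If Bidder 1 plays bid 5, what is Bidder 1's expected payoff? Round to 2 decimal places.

E[bid 5] = 0.25·3 + 0.75·(-2) = 0.75 + (-1.5) = -0.75

-0.75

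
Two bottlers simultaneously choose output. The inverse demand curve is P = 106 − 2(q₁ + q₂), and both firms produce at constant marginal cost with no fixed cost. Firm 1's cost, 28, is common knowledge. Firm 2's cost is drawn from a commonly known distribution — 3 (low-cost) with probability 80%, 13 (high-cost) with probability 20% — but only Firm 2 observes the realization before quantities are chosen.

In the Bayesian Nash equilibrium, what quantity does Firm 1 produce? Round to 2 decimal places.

9.17

Type-c best response for Firm 2: q₂(c) = (106 − c)/4 − q₁/2.
Firm 1 maximizes expected profit; its first-order condition is 106 − 4q₁ − 2E[q₂] − 28 = 0.
Substituting E[q₂] and solving: E[c₂] = 5, so q₁ = (106 − 2·28 + 5)/6 = 9.16667.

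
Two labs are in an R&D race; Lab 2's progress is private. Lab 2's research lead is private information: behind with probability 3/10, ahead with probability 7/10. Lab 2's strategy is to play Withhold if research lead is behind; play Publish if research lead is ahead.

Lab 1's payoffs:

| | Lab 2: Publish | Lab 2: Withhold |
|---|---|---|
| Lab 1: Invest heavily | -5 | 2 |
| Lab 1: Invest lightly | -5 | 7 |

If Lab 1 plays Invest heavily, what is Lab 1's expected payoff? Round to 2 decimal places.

-2.90

E[Invest heavily] = 3/10·2 + 7/10·(-5) = 3/5 + (-7/2) = -29/10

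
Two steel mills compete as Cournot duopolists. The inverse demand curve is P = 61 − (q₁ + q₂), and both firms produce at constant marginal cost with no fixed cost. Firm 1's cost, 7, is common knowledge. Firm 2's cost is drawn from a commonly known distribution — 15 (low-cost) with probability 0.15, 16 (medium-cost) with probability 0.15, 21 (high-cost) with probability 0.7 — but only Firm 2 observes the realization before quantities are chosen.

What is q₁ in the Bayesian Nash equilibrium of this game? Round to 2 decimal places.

22.12

Type-c best response for Firm 2: q₂(c) = (61 − c)/2 − q₁/2.
Firm 1 maximizes expected profit; its first-order condition is 61 − 2q₁ − E[q₂] − 7 = 0.
Substituting E[q₂] and solving: E[c₂] = 19.35, so q₁ = (61 − 2·7 + 19.35)/3 = 22.1167.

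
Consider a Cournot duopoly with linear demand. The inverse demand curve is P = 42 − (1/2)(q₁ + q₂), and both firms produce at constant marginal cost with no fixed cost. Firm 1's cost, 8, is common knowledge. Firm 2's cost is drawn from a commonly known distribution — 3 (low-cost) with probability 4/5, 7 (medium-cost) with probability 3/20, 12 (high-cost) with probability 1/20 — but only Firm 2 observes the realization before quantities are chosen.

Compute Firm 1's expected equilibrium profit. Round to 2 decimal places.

200.67

Firm 2 with cost c maximizes (42 − (1/2)(q₁+q₂) − c)·q₂, giving q₂(c) = (42 − c − (1/2)q₁).
E[c₂] = 4/5·3 + 3/20·7 + 1/20·12 = 4.05
Firm 1's FOC against E[q₂] yields q₁ = (42 − 2·8 + E[c₂])/(3/2) = (42 − 16 + 4.05)/(3/2) = 20.0333.
E[P] = 42 − (1/2)·(q₁ + E[q₂]) = 18.0167; Firm 1's expected profit = (E[P] − 8)·q₁ = (18.0167 − 8)·20.0333 = 200.667.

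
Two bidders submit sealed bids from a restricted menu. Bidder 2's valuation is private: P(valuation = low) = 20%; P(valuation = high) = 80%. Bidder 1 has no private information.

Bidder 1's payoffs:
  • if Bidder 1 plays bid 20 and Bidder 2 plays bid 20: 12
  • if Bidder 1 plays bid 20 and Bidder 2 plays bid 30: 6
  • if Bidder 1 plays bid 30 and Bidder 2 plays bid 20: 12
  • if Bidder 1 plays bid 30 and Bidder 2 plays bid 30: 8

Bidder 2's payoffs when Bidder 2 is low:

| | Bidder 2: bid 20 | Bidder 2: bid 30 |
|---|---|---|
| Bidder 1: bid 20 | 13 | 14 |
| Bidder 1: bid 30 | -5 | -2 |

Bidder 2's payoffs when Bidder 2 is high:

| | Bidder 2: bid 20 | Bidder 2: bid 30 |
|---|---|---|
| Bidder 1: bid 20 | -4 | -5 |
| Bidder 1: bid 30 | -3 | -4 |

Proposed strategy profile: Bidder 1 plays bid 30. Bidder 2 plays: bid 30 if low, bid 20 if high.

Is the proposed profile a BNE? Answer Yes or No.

Bidder 1 plays bid 30: E[bid 30] = 0.2·(8) + 0.8·(12) = 11.2; E[bid 20] = 10.8. Best-responding. ✓
Bidder 2 (valuation low), facing bid 30: bid 20 gives -5, bid 30 gives -2. Proposed bid 30 is best. ✓
Bidder 2 (valuation high), facing bid 30: bid 20 gives -3, bid 30 gives -4. Proposed bid 20 is best. ✓

Yes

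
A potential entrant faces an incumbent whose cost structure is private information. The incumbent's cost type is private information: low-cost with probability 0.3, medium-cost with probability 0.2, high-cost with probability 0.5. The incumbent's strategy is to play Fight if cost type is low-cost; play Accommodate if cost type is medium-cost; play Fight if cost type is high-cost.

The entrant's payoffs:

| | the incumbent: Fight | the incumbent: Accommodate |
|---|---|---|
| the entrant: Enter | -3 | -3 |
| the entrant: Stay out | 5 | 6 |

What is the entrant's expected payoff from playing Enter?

-3

Take the expectation over the incumbent's cost type, weighting each type's action by its prior probability.
E[Enter] = 0.3·(-3) + 0.2·(-3) + 0.5·(-3) = (-0.9) + (-0.6) + (-1.5) = -3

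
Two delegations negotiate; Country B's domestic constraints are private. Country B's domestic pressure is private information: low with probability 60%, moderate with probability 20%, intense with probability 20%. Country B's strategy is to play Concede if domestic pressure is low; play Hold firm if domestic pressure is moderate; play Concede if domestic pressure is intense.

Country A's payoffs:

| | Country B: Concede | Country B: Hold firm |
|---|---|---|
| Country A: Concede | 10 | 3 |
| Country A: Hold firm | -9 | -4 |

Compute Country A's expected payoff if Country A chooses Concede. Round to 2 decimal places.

8.60

E[Concede] = 0.6·10 + 0.2·3 + 0.2·10 = 6 + 0.6 + 2 = 8.6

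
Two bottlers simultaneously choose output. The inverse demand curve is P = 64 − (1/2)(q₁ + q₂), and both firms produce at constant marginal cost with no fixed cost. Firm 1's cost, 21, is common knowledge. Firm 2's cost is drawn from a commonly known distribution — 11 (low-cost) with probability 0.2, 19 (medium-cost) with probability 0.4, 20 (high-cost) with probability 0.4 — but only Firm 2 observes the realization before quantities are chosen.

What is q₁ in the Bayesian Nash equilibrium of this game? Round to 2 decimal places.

Type-c best response for Firm 2: q₂(c) = (64 − c) − q₁/2.
Firm 1 maximizes expected profit; its first-order condition is 64 − q₁ − (1/2)E[q₂] − 21 = 0.
Substituting E[q₂] and solving: E[c₂] = 17.8, so q₁ = (64 − 2·21 + 17.8)/(3/2) = 26.5333.

26.53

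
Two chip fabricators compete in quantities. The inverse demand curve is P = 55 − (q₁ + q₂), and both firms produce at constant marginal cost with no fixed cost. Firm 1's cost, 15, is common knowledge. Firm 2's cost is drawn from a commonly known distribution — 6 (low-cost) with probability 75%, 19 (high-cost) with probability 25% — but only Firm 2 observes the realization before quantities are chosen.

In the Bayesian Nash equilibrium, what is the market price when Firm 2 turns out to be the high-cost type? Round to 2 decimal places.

Type-c best response for Firm 2: q₂(c) = (55 − c)/2 − q₁/2.
Firm 1 maximizes expected profit; its first-order condition is 55 − 2q₁ − E[q₂] − 15 = 0.
Substituting E[q₂] and solving: E[c₂] = 9.25, so q₁ = (55 − 2·15 + 9.25)/3 = 11.4167.
q₂(high-cost) = 12.2917, so P = 55 − (11.4167 + 12.2917) = 31.2917.

31.29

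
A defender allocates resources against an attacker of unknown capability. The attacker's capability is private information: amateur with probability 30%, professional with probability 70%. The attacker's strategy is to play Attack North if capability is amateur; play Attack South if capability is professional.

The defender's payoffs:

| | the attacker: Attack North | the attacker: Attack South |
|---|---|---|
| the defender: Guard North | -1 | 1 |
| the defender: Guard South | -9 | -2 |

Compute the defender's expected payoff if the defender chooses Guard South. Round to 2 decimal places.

-4.10

E[Guard South] = 0.3·(-9) + 0.7·(-2) = (-2.7) + (-1.4) = -4.1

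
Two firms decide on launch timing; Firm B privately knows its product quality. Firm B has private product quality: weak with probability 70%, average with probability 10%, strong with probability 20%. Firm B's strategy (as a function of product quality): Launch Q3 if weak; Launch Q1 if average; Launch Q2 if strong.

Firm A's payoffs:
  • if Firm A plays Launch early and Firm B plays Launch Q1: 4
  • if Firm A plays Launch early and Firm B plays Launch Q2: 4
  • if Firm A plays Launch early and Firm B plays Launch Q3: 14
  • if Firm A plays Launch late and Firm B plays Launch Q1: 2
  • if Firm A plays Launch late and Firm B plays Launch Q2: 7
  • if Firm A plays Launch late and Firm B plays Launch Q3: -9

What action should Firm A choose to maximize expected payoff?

Launch early

E[Launch early] = 0.7·(14) + 0.1·(4) + 0.2·(4) = 11
E[Launch late] = 0.7·(-9) + 0.1·(2) + 0.2·(7) = -4.7
Best response: Launch early (11 is the largest).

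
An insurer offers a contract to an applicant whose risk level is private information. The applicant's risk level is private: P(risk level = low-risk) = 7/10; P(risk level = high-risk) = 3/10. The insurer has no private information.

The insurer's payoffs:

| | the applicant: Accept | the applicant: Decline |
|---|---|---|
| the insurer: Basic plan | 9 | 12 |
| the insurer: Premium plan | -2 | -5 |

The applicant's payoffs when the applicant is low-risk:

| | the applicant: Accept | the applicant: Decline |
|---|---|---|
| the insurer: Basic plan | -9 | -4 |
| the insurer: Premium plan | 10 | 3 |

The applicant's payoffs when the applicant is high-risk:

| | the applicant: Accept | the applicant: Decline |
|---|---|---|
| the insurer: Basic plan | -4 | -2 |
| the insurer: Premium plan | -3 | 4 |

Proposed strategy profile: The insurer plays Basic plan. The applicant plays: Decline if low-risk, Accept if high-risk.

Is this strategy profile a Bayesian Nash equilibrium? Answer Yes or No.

The insurer plays Basic plan: E[Basic plan] = 7/10·(12) + 3/10·(9) = 111/10; E[Premium plan] = -41/10. Best-responding. ✓
The applicant (risk level low-risk), facing Basic plan: Accept gives -9, Decline gives -4. Proposed Decline is best. ✓
The applicant (risk level high-risk), facing Basic plan: Accept gives -4, Decline gives -2. Proposed Accept is not best — profitable deviation exists. ✗

No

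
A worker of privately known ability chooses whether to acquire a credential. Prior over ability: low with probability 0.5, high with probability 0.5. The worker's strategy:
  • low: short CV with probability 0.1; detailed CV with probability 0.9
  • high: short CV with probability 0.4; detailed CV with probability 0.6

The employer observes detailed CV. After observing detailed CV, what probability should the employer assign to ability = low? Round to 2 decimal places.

0.60

Apply Bayes' rule using the sender's strategy as the likelihood.
P(detailed CV) = 0.5·0.9 + 0.5·0.6 = 0.75
P(low | detailed CV) = (0.5·0.9) / 0.75 = 0.45 / 0.75 = 0.6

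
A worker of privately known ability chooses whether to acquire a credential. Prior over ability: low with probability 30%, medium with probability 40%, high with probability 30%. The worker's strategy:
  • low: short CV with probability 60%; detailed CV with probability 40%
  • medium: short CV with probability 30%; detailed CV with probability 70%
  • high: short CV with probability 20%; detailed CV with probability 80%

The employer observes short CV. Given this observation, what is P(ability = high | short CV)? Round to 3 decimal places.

Apply Bayes' rule using the sender's strategy as the likelihood.
P(short CV) = 0.3·0.6 + 0.4·0.3 + 0.3·0.2 = 0.36
P(high | short CV) = (0.3·0.2) / 0.36 = 0.06 / 0.36 = 0.166667

0.167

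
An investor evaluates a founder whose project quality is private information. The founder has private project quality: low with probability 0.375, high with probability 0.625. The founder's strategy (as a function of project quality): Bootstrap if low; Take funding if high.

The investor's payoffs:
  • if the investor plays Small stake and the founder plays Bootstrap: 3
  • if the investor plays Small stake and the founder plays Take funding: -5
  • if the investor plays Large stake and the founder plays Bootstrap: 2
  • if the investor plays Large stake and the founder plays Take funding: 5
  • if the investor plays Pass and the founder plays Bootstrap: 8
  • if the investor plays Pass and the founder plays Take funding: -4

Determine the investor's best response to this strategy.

Compute the investor's expected payoff for each action, taking the expectation over the founder's type.
E[Small stake] = 0.375·(3) + 0.625·(-5) = -2
E[Large stake] = 0.375·(2) + 0.625·(5) = 3.875
E[Pass] = 0.375·(8) + 0.625·(-4) = 0.5
Best response: Large stake (3.875 is the largest).

Large stake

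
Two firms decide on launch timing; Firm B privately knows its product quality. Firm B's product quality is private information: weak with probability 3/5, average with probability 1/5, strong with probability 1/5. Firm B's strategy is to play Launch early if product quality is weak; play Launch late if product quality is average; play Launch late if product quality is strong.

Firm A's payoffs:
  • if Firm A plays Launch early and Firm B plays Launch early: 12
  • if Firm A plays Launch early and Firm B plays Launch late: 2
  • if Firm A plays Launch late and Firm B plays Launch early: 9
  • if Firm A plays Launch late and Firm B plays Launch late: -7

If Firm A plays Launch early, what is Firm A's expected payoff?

8

E[Launch early] = 3/5·12 + 1/5·2 + 1/5·2 = 36/5 + 2/5 + 2/5 = 8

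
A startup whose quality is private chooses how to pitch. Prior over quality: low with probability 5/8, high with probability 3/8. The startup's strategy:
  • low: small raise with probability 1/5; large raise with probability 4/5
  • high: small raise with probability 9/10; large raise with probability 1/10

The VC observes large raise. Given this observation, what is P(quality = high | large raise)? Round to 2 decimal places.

P(large raise) = (5/8)·(4/5) + (3/8)·(1/10) = 43/80
P(high | large raise) = ((3/8)·(1/10)) / (43/80) = (3/80) / (43/80) = 3/43

0.07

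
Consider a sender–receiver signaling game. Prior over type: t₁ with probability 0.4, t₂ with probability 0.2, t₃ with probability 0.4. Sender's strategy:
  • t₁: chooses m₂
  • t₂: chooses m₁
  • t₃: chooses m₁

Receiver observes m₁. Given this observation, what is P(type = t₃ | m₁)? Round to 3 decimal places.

0.667

Apply Bayes' rule using the sender's strategy as the likelihood.
P(m₁) = 0.4·0 + 0.2·1 + 0.4·1 = 0.6
P(t₃ | m₁) = (0.4·1) / 0.6 = 0.4 / 0.6 = 0.666667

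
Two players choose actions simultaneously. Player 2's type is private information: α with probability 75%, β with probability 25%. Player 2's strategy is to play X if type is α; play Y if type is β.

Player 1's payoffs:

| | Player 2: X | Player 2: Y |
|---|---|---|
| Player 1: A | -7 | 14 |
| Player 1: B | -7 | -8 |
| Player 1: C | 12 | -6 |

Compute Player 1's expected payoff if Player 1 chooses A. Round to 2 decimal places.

-1.75

E[A] = 0.75·(-7) + 0.25·14 = (-5.25) + 3.5 = -1.75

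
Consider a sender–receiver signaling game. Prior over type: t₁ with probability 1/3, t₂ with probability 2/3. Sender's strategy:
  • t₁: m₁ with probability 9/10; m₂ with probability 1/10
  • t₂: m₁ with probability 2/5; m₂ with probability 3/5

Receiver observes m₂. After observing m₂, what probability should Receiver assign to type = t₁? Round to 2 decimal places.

P(m₂) = (1/3)·(1/10) + (2/3)·(3/5) = 13/30
P(t₁ | m₂) = ((1/3)·(1/10)) / (13/30) = (1/30) / (13/30) = 1/13

0.08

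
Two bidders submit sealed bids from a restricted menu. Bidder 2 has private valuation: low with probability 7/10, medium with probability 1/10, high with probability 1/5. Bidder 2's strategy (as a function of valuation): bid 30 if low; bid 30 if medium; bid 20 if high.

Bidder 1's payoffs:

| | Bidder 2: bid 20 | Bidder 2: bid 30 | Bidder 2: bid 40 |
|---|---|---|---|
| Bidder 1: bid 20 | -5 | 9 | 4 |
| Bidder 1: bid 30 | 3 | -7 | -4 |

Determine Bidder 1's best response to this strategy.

E[bid 20] = 7/10·(9) + 1/10·(9) + 1/5·(-5) = 31/5
E[bid 30] = 7/10·(-7) + 1/10·(-7) + 1/5·(3) = -5
Best response: bid 20 (31/5 is the largest).

bid 20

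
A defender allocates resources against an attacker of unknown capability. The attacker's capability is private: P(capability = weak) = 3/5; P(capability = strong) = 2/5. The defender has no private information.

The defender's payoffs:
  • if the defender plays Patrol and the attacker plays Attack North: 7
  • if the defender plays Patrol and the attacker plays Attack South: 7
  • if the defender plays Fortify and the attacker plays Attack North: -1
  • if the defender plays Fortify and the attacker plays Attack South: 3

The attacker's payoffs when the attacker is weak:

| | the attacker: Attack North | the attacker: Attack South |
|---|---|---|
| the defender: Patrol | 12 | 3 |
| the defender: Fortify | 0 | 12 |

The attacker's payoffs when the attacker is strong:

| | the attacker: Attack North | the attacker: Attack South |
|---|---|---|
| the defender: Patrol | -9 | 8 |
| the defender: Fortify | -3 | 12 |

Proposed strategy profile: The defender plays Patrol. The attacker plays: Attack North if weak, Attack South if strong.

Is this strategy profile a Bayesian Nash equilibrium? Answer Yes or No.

The defender plays Patrol: E[Patrol] = 3/5·(7) + 2/5·(7) = 7; E[Fortify] = 3/5. Best-responding. ✓
The attacker (capability weak), facing Patrol: Attack North gives 12, Attack South gives 3. Proposed Attack North is best. ✓
The attacker (capability strong), facing Patrol: Attack North gives -9, Attack South gives 8. Proposed Attack South is best. ✓

Yes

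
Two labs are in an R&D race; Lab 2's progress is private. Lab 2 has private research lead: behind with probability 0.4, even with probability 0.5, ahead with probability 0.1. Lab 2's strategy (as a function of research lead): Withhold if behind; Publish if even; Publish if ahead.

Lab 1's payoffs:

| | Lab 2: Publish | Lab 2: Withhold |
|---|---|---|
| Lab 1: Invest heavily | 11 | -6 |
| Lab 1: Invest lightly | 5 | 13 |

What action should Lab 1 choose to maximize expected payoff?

Invest lightly

Compute Lab 1's expected payoff for each action, taking the expectation over Lab 2's type.
E[Invest heavily] = 0.4·(-6) + 0.5·(11) + 0.1·(11) = 4.2
E[Invest lightly] = 0.4·(13) + 0.5·(5) + 0.1·(5) = 8.2
Best response: Invest lightly (8.2 is the largest).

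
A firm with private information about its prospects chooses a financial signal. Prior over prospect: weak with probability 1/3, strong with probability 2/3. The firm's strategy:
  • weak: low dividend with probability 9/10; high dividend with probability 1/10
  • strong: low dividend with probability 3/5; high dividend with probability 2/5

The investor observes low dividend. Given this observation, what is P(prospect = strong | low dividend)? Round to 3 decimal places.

P(low dividend) = (1/3)·(9/10) + (2/3)·(3/5) = 7/10
P(strong | low dividend) = ((2/3)·(3/5)) / (7/10) = (2/5) / (7/10) = 4/7

0.571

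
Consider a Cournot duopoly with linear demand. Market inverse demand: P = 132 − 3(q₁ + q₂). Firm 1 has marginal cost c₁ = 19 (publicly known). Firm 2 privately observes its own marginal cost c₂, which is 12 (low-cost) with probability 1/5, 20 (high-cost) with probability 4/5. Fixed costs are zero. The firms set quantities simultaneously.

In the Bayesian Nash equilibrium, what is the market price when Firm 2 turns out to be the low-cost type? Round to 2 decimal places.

Each type of Firm 2 best-responds to q₁; Firm 1 best-responds to the expected q₂ over Firm 2's types.
Firm 2 with cost c maximizes (132 − 3(q₁+q₂) − c)·q₂, giving q₂(c) = (132 − c − 3q₁)/6.
E[c₂] = 1/5·12 + 4/5·20 = 18.4
Firm 1's FOC against E[q₂] yields q₁ = (132 − 2·19 + E[c₂])/9 = (132 − 38 + 18.4)/9 = 12.4889.
q₂(low-cost) = 13.7556, so P = 132 − 3·(12.4889 + 13.7556) = 53.2667.

53.27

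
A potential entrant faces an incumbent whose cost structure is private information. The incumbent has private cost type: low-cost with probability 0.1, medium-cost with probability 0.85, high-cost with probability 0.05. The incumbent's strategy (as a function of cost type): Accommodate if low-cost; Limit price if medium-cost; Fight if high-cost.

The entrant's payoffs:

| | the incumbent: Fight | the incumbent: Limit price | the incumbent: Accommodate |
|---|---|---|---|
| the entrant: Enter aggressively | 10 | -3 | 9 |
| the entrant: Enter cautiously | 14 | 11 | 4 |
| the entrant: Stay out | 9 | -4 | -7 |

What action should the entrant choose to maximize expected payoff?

E[Enter aggressively] = 0.1·(9) + 0.85·(-3) + 0.05·(10) = -1.15
E[Enter cautiously] = 0.1·(4) + 0.85·(11) + 0.05·(14) = 10.45
E[Stay out] = 0.1·(-7) + 0.85·(-4) + 0.05·(9) = -3.65
Best response: Enter cautiously (10.45 is the largest).

Enter cautiously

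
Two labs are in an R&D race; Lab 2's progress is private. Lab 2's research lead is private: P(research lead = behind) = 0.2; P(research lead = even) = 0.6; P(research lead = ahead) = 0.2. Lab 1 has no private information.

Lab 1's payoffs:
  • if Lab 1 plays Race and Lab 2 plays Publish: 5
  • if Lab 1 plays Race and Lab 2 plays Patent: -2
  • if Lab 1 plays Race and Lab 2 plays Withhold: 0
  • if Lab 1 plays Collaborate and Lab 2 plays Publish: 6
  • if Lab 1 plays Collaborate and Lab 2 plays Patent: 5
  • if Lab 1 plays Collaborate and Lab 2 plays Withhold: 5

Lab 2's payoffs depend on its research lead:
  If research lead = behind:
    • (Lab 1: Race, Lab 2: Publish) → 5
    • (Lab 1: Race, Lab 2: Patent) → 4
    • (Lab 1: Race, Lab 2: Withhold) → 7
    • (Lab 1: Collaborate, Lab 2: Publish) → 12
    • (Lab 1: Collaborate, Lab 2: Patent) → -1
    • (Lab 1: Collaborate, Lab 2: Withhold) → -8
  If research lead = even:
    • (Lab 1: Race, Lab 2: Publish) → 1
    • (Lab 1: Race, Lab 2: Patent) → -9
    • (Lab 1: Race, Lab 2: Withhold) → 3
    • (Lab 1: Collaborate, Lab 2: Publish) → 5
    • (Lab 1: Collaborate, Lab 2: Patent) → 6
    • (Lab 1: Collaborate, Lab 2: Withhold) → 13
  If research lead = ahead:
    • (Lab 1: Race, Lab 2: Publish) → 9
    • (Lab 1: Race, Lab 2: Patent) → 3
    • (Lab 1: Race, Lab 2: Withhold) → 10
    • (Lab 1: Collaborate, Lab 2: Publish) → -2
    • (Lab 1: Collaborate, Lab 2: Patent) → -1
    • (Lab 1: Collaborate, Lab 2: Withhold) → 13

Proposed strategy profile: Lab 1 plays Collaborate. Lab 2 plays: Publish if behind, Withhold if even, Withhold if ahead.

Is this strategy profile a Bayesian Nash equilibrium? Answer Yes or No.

Lab 1 plays Collaborate: E[Collaborate] = 0.2·(6) + 0.6·(5) + 0.2·(5) = 5.2; E[Race] = 1. Best-responding. ✓
Lab 2 (research lead behind), facing Collaborate: Publish gives 12, Patent gives -1, Withhold gives -8. Proposed Publish is best. ✓
Lab 2 (research lead even), facing Collaborate: Publish gives 5, Patent gives 6, Withhold gives 13. Proposed Withhold is best. ✓
Lab 2 (research lead ahead), facing Collaborate: Publish gives -2, Patent gives -1, Withhold gives 13. Proposed Withhold is best. ✓

Yes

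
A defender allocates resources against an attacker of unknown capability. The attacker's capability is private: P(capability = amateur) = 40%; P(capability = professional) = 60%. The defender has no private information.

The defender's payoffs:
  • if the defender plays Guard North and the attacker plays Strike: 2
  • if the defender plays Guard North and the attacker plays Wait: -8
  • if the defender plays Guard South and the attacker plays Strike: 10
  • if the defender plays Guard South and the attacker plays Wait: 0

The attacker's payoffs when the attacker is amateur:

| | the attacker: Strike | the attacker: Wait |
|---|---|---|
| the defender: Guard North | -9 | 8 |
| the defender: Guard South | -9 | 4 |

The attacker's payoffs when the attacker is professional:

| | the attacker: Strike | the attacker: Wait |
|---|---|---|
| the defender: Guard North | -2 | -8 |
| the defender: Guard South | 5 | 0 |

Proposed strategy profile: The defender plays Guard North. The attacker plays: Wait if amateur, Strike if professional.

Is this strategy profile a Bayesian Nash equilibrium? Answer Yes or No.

No

The defender plays Guard North: E[Guard North] = 0.4·(-8) + 0.6·(2) = -2; E[Guard South] = 6. Not best-responding. ✗
The attacker (capability amateur), facing Guard North: Strike gives -9, Wait gives 8. Proposed Wait is best. ✓
The attacker (capability professional), facing Guard North: Strike gives -2, Wait gives -8. Proposed Strike is best. ✓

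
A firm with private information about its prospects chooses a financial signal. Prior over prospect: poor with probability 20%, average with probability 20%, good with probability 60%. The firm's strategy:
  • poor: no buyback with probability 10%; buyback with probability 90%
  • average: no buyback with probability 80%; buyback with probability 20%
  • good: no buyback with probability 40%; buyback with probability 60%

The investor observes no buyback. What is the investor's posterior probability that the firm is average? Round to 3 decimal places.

0.381

Apply Bayes' rule using the sender's strategy as the likelihood.
P(no buyback) = 0.2·0.1 + 0.2·0.8 + 0.6·0.4 = 0.42
P(average | no buyback) = (0.2·0.8) / 0.42 = 0.16 / 0.42 = 0.380952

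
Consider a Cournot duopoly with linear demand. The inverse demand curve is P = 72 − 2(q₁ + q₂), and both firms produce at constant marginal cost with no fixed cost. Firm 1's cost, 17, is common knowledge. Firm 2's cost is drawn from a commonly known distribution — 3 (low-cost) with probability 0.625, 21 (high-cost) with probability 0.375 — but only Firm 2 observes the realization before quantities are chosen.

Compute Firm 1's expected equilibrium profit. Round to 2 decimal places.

126.67

Type-c best response for Firm 2: q₂(c) = (72 − c)/4 − q₁/2.
Firm 1 maximizes expected profit; its first-order condition is 72 − 4q₁ − 2E[q₂] − 17 = 0.
Substituting E[q₂] and solving: E[c₂] = 9.75, so q₁ = (72 − 2·17 + 9.75)/6 = 7.95833.
E[P] = 72 − 2·(q₁ + E[q₂]) = 32.9167; Firm 1's expected profit = (E[P] − 17)·q₁ = (32.9167 − 17)·7.95833 = 126.67.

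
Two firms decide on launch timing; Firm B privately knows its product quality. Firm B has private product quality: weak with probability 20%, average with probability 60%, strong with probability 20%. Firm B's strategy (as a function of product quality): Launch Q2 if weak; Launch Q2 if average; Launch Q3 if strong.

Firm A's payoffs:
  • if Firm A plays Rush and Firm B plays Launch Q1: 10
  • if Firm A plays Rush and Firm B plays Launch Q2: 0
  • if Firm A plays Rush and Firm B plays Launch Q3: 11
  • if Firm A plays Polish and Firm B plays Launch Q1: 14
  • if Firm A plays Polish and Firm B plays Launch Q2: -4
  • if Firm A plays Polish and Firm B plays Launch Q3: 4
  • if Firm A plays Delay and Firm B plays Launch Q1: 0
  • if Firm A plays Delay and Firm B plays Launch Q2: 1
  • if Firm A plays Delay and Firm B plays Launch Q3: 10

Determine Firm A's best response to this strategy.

Compute Firm A's expected payoff for each action, taking the expectation over Firm B's type.
E[Rush] = 0.2·(0) + 0.6·(0) + 0.2·(11) = 2.2
E[Polish] = 0.2·(-4) + 0.6·(-4) + 0.2·(4) = -2.4
E[Delay] = 0.2·(1) + 0.6·(1) + 0.2·(10) = 2.8
Best response: Delay (2.8 is the largest).

Delay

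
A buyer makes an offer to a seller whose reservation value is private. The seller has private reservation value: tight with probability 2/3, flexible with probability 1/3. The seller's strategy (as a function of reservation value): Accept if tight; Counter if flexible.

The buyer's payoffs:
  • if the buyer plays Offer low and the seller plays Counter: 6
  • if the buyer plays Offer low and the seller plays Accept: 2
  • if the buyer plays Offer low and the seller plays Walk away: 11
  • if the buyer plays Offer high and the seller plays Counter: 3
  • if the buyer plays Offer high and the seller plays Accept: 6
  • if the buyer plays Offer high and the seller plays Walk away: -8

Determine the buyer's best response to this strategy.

E[Offer low] = 2/3·(2) + 1/3·(6) = 10/3
E[Offer high] = 2/3·(6) + 1/3·(3) = 5
Best response: Offer high (5 is the largest).

Offer high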